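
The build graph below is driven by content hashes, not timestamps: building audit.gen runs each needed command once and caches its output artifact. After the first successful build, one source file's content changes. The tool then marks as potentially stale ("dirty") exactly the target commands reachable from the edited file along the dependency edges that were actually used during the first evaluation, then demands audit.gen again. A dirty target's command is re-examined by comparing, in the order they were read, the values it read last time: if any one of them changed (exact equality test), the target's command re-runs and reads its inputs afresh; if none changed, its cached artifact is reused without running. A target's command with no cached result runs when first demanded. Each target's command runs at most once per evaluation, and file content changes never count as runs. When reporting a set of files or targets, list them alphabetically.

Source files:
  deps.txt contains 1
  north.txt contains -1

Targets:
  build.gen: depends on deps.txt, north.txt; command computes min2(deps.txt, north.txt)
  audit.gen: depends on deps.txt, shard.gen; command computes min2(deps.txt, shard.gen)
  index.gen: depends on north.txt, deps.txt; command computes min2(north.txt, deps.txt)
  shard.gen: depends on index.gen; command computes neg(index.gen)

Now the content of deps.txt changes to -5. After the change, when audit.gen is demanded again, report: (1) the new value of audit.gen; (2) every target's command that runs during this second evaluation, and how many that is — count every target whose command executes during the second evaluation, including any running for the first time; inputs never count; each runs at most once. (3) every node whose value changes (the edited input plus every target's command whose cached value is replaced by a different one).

Initial pass — values computed on the first demand:
  index.gen = min2(-1, 1) = -1
  shard.gen = neg(-1) = 1
  audit.gen = min2(1, 1) = 1

Second demand — change propagation:
  index.gen: re-runs because deps.txt 1->-5; new result -5.
  shard.gen: re-runs because index.gen -1->-5; new result 5.
  audit.gen: re-runs because deps.txt 1->-5; shard.gen 1->5; new result -5.

audit.gen now evaluates to -5.
Run set: audit.gen, index.gen, shard.gen (3 run).
Changed values: audit.gen, deps.txt, index.gen, shard.gen.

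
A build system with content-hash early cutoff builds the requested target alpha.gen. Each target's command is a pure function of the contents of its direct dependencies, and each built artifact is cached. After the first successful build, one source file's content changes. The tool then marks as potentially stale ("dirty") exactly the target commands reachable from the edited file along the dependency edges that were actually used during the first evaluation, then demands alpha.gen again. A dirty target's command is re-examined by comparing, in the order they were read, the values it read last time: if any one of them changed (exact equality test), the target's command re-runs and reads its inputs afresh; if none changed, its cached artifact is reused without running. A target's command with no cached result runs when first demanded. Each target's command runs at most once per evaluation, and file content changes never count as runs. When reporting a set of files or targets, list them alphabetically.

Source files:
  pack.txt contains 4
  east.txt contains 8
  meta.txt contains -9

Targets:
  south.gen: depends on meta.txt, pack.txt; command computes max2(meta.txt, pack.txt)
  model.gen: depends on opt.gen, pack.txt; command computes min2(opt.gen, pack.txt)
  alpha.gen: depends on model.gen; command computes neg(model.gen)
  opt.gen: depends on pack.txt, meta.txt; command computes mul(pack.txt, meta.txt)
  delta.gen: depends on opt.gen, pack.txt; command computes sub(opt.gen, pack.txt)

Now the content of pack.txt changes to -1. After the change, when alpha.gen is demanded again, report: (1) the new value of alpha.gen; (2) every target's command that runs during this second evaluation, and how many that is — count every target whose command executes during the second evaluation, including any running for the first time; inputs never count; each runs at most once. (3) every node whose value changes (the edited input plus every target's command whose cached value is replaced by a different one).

New value of alpha.gen: 1.
Target commands that run: alpha.gen, model.gen, opt.gen — 3 in total.
Values that change: alpha.gen, model.gen, opt.gen, pack.txt.

First evaluation (everything demanded from the output):
  opt.gen = mul(4, -9) = -36
  model.gen = min2(-36, 4) = -36
  alpha.gen = neg(-36) = 36

Propagation after the edit:
  opt.gen: runs — pack.txt 4->-1; result 9.
  model.gen: runs — opt.gen -36->9; pack.txt 4->-1; result -1.
  alpha.gen: runs — model.gen -36->-1; result 1.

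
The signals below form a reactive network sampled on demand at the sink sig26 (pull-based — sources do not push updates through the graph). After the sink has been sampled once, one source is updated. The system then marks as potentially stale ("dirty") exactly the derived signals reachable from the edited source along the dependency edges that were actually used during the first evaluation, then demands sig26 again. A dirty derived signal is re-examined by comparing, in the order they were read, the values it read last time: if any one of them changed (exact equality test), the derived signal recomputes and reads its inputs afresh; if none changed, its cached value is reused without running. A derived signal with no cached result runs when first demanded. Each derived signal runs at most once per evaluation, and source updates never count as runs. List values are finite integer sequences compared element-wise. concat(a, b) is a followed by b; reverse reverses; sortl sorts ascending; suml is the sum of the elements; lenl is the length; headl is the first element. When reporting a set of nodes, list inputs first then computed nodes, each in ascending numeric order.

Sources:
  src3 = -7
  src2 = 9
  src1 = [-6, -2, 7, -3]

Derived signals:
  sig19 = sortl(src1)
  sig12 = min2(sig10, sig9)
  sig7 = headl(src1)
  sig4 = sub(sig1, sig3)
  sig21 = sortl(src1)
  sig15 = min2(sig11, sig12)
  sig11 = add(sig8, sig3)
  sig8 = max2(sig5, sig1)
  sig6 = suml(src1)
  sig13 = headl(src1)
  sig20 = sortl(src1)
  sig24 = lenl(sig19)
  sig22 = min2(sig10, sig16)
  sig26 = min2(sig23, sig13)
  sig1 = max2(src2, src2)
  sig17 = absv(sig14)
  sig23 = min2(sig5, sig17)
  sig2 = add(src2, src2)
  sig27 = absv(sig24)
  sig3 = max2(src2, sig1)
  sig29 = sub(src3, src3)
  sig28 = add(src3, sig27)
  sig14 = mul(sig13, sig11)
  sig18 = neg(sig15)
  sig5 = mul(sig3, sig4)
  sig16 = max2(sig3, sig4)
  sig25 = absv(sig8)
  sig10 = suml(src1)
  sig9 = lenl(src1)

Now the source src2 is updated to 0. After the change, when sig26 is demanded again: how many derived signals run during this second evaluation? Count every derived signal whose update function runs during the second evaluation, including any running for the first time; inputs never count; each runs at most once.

Run set: sig1, sig3, sig4, sig5, sig8, sig11, sig14, sig17, sig23 (9 run).
The important point: at sig26 every value read last time is unchanged, so the dirty flag clears without a run.

Initial pass — values computed on the first demand:
  sig1 = max2(9, 9) = 9
  sig3 = max2(9, 9) = 9
  sig4 = sub(9, 9) = 0
  sig5 = mul(9, 0) = 0
  sig8 = max2(0, 9) = 9
  sig11 = add(9, 9) = 18
  sig13 = headl([-6, -2, 7, -3]) = -6
  sig14 = mul(-6, 18) = -108
  sig17 = absv(-108) = 108
  sig23 = min2(0, 108) = 0
  sig26 = min2(0, -6) = -6

Second demand — change propagation:
  sig1: re-runs because src2 9->0; src2 9->0; new result 0.
  sig3: re-runs because src2 9->0; sig1 9->0; new result 0.
  sig4: re-runs because sig1 9->0; sig3 9->0; new result 0 (unchanged).
  sig5: re-runs because sig3 9->0; new result 0 (unchanged).
  sig8: re-runs because sig1 9->0; new result 0.
  sig11: re-runs because sig8 9->0; sig3 9->0; new result 0.
  sig14: re-runs because sig11 18->0; new result 0.
  sig17: re-runs because sig14 -108->0; new result 0.
  sig23: re-runs because sig17 108->0; new result 0 (unchanged).
  sig26: re-examined; everything it read last time is the same (sig23 unchanged, sig13 unchanged) — cache -6 kept, no run.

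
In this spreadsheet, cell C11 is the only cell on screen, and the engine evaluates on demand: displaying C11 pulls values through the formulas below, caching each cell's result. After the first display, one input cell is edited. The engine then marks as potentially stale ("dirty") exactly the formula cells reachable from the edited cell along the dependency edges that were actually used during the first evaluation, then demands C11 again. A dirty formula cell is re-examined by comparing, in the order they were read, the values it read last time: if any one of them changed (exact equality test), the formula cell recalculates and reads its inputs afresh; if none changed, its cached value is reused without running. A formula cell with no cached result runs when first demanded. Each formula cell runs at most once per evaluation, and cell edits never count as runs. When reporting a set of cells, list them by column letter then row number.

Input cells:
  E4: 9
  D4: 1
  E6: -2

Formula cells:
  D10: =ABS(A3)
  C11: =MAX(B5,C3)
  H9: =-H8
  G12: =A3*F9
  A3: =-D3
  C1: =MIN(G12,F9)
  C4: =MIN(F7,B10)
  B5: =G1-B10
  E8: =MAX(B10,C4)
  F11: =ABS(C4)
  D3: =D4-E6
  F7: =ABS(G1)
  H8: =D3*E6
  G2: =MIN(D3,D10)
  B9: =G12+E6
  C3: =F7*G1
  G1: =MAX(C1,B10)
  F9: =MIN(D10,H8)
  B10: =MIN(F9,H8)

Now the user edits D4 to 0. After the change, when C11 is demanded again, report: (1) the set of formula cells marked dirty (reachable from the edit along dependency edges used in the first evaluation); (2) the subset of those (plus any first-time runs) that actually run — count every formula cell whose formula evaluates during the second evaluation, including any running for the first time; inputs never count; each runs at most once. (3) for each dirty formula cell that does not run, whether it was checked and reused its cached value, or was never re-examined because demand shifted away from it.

Dirty set: A3, B5, B10, C1, C3, C11, D3, D10, F7, F9, G1, G12, H8.
Run set: A3, B5, B10, C1, C3, C11, D3, D10, F7, F9, G1, G12, H8 (13 run).
All dirty formula cells ended up running.

Initial pass — values computed on the first demand:
  D3 = 1 - -2 = 3
  A3 = -(3) = -3
  D10 = ABS(-3) = 3
  H8 = 3 * -2 = -6
  F9 = MIN(3, -6) = -6
  B10 = MIN(-6, -6) = -6
  G12 = -3 * -6 = 18
  C1 = MIN(18, -6) = -6
  G1 = MAX(-6, -6) = -6
  B5 = -6 - -6 = 0
  F7 = ABS(-6) = 6
  C3 = 6 * -6 = -36
  C11 = MAX(0, -36) = 0

Second demand — change propagation:
  D3: re-runs because D4 1->0; new result 2.
  A3: re-runs because D3 3->2; new result -2.
  D10: re-runs because A3 -3->-2; new result 2.
  H8: re-runs because D3 3->2; new result -4.
  F9: re-runs because D10 3->2; H8 -6->-4; new result -4.
  B10: re-runs because F9 -6->-4; H8 -6->-4; new result -4.
  G12: re-runs because A3 -3->-2; F9 -6->-4; new result 8.
  C1: re-runs because G12 18->8; F9 -6->-4; new result -4.
  G1: re-runs because C1 -6->-4; B10 -6->-4; new result -4.
  B5: re-runs because G1 -6->-4; B10 -6->-4; new result 0 (unchanged).
  F7: re-runs because G1 -6->-4; new result 4.
  C3: re-runs because F7 6->4; G1 -6->-4; new result -16.
  C11: re-runs because C3 -36->-16; new result 0 (unchanged).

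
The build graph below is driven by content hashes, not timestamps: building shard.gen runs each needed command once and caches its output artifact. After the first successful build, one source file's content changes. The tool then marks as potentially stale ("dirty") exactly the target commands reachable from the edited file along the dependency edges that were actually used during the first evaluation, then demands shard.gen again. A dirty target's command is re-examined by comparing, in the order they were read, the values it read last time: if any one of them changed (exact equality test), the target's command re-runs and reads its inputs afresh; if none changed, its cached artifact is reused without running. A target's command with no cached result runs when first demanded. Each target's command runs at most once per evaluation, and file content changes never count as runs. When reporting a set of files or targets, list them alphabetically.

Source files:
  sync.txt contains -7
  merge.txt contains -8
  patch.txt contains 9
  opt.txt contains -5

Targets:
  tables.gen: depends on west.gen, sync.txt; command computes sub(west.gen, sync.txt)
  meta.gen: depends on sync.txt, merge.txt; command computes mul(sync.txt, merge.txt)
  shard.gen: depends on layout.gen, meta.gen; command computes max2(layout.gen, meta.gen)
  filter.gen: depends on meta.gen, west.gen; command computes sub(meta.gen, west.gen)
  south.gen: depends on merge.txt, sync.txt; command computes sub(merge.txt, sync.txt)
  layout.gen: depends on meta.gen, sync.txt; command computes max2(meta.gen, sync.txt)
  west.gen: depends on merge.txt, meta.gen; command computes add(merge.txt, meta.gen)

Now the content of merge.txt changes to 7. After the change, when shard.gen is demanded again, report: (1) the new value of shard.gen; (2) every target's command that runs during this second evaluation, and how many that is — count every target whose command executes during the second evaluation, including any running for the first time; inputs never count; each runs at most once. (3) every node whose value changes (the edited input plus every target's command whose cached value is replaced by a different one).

shard.gen now evaluates to -7.
Run set: layout.gen, meta.gen, shard.gen (3 run).
Changed values: layout.gen, merge.txt, meta.gen, shard.gen.

Initial pass — values computed on the first demand:
  meta.gen = mul(-7, -8) = 56
  layout.gen = max2(56, -7) = 56
  shard.gen = max2(56, 56) = 56

Second demand — change propagation:
  meta.gen: re-runs because merge.txt -8->7; new result -49.
  layout.gen: re-runs because meta.gen 56->-49; new result -7.
  shard.gen: re-runs because layout.gen 56->-7; meta.gen 56->-49; new result -7.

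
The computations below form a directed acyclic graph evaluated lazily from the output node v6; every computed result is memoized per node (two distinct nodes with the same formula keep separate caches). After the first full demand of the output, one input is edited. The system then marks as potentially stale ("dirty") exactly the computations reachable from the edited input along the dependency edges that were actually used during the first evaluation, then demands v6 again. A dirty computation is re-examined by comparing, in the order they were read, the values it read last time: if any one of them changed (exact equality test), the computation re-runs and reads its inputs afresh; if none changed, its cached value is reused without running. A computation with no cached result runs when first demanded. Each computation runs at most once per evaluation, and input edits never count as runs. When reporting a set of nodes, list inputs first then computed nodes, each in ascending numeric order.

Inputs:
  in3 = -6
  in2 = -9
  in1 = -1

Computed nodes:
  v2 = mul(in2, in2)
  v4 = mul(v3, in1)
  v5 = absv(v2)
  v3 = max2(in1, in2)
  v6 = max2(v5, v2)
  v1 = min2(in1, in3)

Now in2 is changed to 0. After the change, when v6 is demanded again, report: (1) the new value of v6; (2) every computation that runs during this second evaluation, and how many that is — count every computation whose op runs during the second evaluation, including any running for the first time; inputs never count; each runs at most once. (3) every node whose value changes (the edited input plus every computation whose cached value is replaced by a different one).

Demanding v6 again yields 0.
3 computations run: v2, v5, v6.
The nodes whose values change: in2, v2, v5, v6.

First demand of the output computes:
  v2 = mul(-9, -9) = 81
  v5 = absv(81) = 81
  v6 = max2(81, 81) = 81

After the edit, cleaning proceeds:
  v2: a read changed (in2 -9->0; in2 -9->0) — executes, giving 0.
  v5: a read changed (v2 81->0) — executes, giving 0.
  v6: a read changed (v5 81->0; v2 81->0) — executes, giving 0.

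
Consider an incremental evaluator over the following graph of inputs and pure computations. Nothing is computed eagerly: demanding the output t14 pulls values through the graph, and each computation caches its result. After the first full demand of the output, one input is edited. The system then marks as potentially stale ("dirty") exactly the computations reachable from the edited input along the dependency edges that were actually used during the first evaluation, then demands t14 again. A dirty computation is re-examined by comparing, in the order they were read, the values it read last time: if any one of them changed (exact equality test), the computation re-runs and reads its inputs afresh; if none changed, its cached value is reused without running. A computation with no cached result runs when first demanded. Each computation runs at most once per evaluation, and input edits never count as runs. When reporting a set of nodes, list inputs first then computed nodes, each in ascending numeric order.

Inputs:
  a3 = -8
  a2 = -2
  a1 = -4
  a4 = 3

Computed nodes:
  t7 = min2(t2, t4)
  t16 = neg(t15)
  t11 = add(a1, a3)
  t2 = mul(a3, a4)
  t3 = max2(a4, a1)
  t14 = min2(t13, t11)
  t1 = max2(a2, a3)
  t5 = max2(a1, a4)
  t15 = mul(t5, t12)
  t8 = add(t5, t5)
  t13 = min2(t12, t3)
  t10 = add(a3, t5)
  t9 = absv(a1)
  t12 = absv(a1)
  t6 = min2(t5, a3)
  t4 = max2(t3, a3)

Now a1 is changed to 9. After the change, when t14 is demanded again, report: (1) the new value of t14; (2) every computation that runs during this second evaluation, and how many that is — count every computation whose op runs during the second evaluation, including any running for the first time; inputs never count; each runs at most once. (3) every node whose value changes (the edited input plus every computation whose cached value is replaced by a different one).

t14 now evaluates to 1.
Run set: t3, t11, t12, t13, t14 (5 run).
Changed values: a1, t3, t11, t12, t13, t14.

Initial pass — values computed on the first demand:
  t3 = max2(3, -4) = 3
  t11 = add(-4, -8) = -12
  t12 = absv(-4) = 4
  t13 = min2(4, 3) = 3
  t14 = min2(3, -12) = -12

Second demand — change propagation:
  t3: re-runs because a1 -4->9; new result 9.
  t11: re-runs because a1 -4->9; new result 1.
  t12: re-runs because a1 -4->9; new result 9.
  t13: re-runs because t12 4->9; t3 3->9; new result 9.
  t14: re-runs because t13 3->9; t11 -12->1; new result 1.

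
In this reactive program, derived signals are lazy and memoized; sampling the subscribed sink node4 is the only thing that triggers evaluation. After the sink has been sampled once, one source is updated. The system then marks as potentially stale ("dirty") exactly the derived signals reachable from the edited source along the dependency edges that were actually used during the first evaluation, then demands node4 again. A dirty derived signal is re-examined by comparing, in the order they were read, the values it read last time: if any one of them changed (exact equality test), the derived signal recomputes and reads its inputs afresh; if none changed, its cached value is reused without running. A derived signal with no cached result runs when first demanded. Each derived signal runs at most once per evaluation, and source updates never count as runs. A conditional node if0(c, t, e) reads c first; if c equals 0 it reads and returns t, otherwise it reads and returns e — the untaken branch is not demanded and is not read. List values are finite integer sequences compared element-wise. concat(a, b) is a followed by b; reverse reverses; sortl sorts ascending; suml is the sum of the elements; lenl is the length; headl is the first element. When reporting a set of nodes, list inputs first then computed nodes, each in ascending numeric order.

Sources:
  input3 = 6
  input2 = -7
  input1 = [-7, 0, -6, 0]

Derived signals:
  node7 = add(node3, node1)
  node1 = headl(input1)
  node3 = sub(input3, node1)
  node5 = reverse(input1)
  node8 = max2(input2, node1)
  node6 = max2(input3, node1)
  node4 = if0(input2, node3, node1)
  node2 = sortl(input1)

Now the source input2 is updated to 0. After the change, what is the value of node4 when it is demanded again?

First demand of the output computes:
  node1 = headl([-7, 0, -6, 0]) = -7
  node4 = if0(input2=-7 -> else branch node1) = -7

After the edit, cleaning proceeds:
  node3: had never run; runs now, result 13.
  node4: a read changed (input2 -7->0) — executes, giving 13.

Note the branch switch — node3 had no cache and runs now for the first time.

Demanding node4 again yields 13.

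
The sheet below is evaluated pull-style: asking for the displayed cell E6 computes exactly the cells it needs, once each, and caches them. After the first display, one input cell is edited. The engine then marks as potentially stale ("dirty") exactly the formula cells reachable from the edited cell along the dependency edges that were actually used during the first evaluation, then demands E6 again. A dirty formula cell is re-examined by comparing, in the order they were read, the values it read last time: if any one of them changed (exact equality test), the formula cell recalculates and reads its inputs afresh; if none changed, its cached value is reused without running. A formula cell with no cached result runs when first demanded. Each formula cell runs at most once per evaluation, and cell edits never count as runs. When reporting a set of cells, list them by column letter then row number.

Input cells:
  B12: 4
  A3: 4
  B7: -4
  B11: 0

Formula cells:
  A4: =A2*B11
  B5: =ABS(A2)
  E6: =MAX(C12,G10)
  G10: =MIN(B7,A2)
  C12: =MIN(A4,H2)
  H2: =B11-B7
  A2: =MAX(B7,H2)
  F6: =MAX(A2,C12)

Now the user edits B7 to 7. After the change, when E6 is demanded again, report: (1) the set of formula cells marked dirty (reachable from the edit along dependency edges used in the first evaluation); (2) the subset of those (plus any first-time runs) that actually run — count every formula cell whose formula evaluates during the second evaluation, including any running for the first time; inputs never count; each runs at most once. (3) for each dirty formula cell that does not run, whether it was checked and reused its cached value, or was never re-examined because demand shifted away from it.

The edit dirties: A2, A4, C12, E6, G10, H2.
6 formula cells run: A2, A4, C12, E6, G10, H2.
No dirty formula cell escaped a run.

First demand of the output computes:
  H2 = 0 - -4 = 4
  A2 = MAX(-4, 4) = 4
  A4 = 4 * 0 = 0
  C12 = MIN(0, 4) = 0
  G10 = MIN(-4, 4) = -4
  E6 = MAX(0, -4) = 0

After the edit, cleaning proceeds:
  H2: a read changed (B7 -4->7) — executes, giving -7.
  A2: a read changed (B7 -4->7; H2 4->-7) — executes, giving 7.
  A4: a read changed (A2 4->7) — executes, giving 0 — identical to its old value.
  C12: a read changed (H2 4->-7) — executes, giving -7.
  G10: a read changed (B7 -4->7; A2 4->7) — executes, giving 7.
  E6: a read changed (C12 0->-7; G10 -4->7) — executes, giving 7.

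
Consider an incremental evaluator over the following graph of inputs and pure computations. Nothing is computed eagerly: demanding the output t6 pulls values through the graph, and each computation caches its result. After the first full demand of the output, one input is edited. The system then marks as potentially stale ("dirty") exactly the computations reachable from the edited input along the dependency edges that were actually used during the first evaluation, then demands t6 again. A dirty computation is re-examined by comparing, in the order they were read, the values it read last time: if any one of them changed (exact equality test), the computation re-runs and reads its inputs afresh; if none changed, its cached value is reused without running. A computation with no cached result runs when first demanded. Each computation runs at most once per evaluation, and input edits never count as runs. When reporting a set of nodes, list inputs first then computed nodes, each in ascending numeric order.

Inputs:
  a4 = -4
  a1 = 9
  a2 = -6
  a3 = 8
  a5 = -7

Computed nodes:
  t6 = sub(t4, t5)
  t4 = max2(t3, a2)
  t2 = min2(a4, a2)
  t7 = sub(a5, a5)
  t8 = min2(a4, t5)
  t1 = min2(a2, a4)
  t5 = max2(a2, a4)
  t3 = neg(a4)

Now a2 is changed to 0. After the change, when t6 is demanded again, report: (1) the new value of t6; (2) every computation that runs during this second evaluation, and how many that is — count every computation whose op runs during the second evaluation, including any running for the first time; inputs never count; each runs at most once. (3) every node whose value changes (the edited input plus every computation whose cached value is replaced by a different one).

t6 now evaluates to 4.
Run set: t4, t5, t6 (3 run).
Changed values: a2, t5, t6.

Initial pass — values computed on the first demand:
  t3 = neg(-4) = 4
  t4 = max2(4, -6) = 4
  t5 = max2(-6, -4) = -4
  t6 = sub(4, -4) = 8

Second demand — change propagation:
  t4: re-runs because a2 -6->0; new result 4 (unchanged).
  t5: re-runs because a2 -6->0; new result 0.
  t6: re-runs because t5 -4->0; new result 4.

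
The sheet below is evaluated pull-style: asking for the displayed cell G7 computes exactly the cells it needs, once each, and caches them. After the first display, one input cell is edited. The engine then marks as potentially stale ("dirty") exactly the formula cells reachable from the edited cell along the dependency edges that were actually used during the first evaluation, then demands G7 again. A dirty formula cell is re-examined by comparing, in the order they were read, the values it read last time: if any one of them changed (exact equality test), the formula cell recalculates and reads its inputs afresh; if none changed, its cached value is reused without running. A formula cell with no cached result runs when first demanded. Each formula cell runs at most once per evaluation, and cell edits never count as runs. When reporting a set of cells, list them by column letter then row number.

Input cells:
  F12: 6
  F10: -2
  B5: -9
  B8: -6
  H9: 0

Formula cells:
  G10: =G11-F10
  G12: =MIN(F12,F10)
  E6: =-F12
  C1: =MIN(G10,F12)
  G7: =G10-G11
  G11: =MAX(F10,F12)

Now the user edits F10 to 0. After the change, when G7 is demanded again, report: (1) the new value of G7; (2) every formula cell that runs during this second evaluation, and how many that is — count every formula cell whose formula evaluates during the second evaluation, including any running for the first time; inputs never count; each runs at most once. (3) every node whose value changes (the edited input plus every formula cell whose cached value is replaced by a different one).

First demand of the output computes:
  G11 = MAX(-2, 6) = 6
  G10 = 6 - -2 = 8
  G7 = 8 - 6 = 2

After the edit, cleaning proceeds:
  G11: a read changed (F10 -2->0) — executes, giving 6 — identical to its old value.
  G10: a read changed (F10 -2->0) — executes, giving 6.
  G7: a read changed (G10 8->6) — executes, giving 0.

Demanding G7 again yields 0.
3 formula cells run: G7, G10, G11.
The nodes whose values change: F10, G7, G10.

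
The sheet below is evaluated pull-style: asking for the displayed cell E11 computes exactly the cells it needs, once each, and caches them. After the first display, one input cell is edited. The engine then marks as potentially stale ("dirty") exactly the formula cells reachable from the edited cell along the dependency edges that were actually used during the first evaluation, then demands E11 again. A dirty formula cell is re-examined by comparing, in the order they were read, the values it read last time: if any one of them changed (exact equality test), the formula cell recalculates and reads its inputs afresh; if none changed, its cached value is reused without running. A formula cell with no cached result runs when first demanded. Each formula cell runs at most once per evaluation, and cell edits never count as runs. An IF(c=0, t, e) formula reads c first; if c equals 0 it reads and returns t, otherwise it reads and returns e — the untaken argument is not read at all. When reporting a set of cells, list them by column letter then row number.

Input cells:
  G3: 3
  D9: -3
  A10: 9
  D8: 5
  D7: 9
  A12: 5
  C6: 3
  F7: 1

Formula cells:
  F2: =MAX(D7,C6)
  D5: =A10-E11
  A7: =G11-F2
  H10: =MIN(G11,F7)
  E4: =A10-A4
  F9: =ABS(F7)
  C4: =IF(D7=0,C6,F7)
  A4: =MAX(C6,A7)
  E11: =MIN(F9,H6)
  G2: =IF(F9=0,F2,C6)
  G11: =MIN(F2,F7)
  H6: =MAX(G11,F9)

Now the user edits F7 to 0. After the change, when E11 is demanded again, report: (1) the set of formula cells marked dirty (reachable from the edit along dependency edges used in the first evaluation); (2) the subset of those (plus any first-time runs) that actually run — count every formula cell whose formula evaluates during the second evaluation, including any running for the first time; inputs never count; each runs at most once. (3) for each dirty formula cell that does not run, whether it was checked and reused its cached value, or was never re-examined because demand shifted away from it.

First demand of the output computes:
  F2 = MAX(9, 3) = 9
  F9 = ABS(1) = 1
  G11 = MIN(9, 1) = 1
  H6 = MAX(1, 1) = 1
  E11 = MIN(1, 1) = 1

After the edit, cleaning proceeds:
  F9: a read changed (F7 1->0) — executes, giving 0.
  G11: a read changed (F7 1->0) — executes, giving 0.
  H6: a read changed (G11 1->0; F9 1->0) — executes, giving 0.
  E11: a read changed (F9 1->0; H6 1->0) — executes, giving 0.

The edit dirties: E11, F9, G11, H6.
4 formula cells run: E11, F9, G11, H6.
No dirty formula cell escaped a run.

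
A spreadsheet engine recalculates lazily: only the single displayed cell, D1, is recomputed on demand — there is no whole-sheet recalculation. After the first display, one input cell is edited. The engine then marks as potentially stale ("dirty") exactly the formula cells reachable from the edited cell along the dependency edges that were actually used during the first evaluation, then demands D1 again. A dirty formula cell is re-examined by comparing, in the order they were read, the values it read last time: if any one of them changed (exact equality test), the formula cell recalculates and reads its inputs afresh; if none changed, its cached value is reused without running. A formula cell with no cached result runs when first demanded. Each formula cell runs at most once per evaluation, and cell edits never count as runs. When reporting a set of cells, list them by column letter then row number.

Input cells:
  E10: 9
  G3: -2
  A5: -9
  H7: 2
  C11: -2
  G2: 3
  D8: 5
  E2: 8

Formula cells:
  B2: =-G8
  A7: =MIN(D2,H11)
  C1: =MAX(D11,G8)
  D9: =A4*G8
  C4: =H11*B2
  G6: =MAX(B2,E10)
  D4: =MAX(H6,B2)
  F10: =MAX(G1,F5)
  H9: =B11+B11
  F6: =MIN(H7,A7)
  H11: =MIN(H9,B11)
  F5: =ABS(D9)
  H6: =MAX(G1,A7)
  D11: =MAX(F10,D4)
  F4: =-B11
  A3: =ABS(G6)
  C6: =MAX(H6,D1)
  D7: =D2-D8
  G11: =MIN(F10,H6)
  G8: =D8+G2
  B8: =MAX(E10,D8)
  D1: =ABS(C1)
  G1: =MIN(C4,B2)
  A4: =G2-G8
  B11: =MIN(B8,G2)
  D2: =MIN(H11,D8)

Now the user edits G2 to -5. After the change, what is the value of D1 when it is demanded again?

New value of D1: 0.

First evaluation (everything demanded from the output):
  B8 = MAX(9, 5) = 9
  B11 = MIN(9, 3) = 3
  G8 = 5 + 3 = 8
  A4 = 3 - 8 = -5
  B2 = -(8) = -8
  D9 = -5 * 8 = -40
  F5 = ABS(-40) = 40
  H9 = 3 + 3 = 6
  H11 = MIN(6, 3) = 3
  C4 = 3 * -8 = -24
  D2 = MIN(3, 5) = 3
  A7 = MIN(3, 3) = 3
  G1 = MIN(-24, -8) = -24
  F10 = MAX(-24, 40) = 40
  H6 = MAX(-24, 3) = 3
  D4 = MAX(3, -8) = 3
  D11 = MAX(40, 3) = 40
  C1 = MAX(40, 8) = 40
  D1 = ABS(40) = 40

Propagation after the edit:
  B11: runs — G2 3->-5; result -5.
  G8: runs — G2 3->-5; result 0.
  A4: runs — G2 3->-5; G8 8->0; result -5 (same value as before).
  B2: runs — G8 8->0; result 0.
  D9: runs — G8 8->0; result 0.
  F5: runs — D9 -40->0; result 0.
  H9: runs — B11 3->-5; B11 3->-5; result -10.
  H11: runs — H9 6->-10; B11 3->-5; result -10.
  C4: runs — H11 3->-10; B2 -8->0; result 0.
  D2: runs — H11 3->-10; result -10.
  A7: runs — D2 3->-10; H11 3->-10; result -10.
  G1: runs — C4 -24->0; B2 -8->0; result 0.
  F10: runs — G1 -24->0; F5 40->0; result 0.
  H6: runs — G1 -24->0; A7 3->-10; result 0.
  D4: runs — H6 3->0; B2 -8->0; result 0.
  D11: runs — F10 40->0; D4 3->0; result 0.
  C1: runs — D11 40->0; G8 8->0; result 0.
  D1: runs — C1 40->0; result 0.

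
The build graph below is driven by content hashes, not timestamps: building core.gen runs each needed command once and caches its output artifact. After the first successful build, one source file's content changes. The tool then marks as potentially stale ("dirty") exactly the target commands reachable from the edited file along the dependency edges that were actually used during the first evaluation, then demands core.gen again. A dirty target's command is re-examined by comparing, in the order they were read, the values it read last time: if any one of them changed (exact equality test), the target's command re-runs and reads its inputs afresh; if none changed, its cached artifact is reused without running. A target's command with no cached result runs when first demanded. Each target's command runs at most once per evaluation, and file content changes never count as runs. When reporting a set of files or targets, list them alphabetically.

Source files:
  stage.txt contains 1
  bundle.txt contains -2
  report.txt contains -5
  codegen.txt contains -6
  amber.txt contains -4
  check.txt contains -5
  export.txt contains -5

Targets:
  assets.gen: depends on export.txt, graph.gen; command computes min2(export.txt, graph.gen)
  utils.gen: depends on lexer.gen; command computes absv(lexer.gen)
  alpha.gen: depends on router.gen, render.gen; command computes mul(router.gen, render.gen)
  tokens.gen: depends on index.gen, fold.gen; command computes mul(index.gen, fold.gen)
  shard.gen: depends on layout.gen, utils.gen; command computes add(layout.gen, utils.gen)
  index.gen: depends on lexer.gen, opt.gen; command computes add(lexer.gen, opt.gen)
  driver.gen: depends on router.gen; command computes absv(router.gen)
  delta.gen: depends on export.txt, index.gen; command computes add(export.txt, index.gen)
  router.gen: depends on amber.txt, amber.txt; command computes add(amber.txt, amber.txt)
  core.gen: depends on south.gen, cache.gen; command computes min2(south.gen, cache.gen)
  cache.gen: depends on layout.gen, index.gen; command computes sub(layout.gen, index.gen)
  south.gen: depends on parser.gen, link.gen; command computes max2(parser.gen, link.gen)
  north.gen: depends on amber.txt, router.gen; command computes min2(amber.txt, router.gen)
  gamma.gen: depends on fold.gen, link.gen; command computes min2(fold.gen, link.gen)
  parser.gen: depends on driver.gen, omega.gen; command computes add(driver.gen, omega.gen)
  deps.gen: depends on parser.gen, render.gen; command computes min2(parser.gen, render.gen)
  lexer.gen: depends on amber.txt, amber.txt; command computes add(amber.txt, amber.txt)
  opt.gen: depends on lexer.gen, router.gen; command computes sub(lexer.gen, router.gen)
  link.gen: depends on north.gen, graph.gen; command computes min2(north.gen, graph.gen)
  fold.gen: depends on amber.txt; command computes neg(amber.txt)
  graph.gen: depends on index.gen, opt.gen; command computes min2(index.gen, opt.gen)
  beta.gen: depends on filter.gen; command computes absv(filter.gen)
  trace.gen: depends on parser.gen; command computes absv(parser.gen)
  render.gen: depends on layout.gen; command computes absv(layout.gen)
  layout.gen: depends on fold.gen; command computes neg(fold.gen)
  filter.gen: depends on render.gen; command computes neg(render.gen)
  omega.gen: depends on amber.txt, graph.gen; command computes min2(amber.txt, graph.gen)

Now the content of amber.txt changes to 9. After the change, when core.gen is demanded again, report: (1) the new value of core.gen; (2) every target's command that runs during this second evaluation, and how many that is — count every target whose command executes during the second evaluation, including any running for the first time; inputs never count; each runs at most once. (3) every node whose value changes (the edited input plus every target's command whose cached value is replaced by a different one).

Initial pass — values computed on the first demand:
  fold.gen = neg(-4) = 4
  layout.gen = neg(4) = -4
  lexer.gen = add(-4, -4) = -8
  router.gen = add(-4, -4) = -8
  driver.gen = absv(-8) = 8
  north.gen = min2(-4, -8) = -8
  opt.gen = sub(-8, -8) = 0
  index.gen = add(-8, 0) = -8
  cache.gen = sub(-4, -8) = 4
  graph.gen = min2(-8, 0) = -8
  link.gen = min2(-8, -8) = -8
  omega.gen = min2(-4, -8) = -8
  parser.gen = add(8, -8) = 0
  south.gen = max2(0, -8) = 0
  core.gen = min2(0, 4) = 0

Second demand — change propagation:
  fold.gen: re-runs because amber.txt -4->9; new result -9.
  layout.gen: re-runs because fold.gen 4->-9; new result 9.
  lexer.gen: re-runs because amber.txt -4->9; amber.txt -4->9; new result 18.
  router.gen: re-runs because amber.txt -4->9; amber.txt -4->9; new result 18.
  driver.gen: re-runs because router.gen -8->18; new result 18.
  north.gen: re-runs because amber.txt -4->9; router.gen -8->18; new result 9.
  opt.gen: re-runs because lexer.gen -8->18; router.gen -8->18; new result 0 (unchanged).
  index.gen: re-runs because lexer.gen -8->18; new result 18.
  cache.gen: re-runs because layout.gen -4->9; index.gen -8->18; new result -9.
  graph.gen: re-runs because index.gen -8->18; new result 0.
  link.gen: re-runs because north.gen -8->9; graph.gen -8->0; new result 0.
  omega.gen: re-runs because amber.txt -4->9; graph.gen -8->0; new result 0.
  parser.gen: re-runs because driver.gen 8->18; omega.gen -8->0; new result 18.
  south.gen: re-runs because parser.gen 0->18; link.gen -8->0; new result 18.
  core.gen: re-runs because south.gen 0->18; cache.gen 4->-9; new result -9.

core.gen now evaluates to -9.
Run set: cache.gen, core.gen, driver.gen, fold.gen, graph.gen, index.gen, layout.gen, lexer.gen, link.gen, north.gen, omega.gen, opt.gen, parser.gen, router.gen, south.gen (15 run).
Changed values: amber.txt, cache.gen, core.gen, driver.gen, fold.gen, graph.gen, index.gen, layout.gen, lexer.gen, link.gen, north.gen, omega.gen, parser.gen, router.gen, south.gen.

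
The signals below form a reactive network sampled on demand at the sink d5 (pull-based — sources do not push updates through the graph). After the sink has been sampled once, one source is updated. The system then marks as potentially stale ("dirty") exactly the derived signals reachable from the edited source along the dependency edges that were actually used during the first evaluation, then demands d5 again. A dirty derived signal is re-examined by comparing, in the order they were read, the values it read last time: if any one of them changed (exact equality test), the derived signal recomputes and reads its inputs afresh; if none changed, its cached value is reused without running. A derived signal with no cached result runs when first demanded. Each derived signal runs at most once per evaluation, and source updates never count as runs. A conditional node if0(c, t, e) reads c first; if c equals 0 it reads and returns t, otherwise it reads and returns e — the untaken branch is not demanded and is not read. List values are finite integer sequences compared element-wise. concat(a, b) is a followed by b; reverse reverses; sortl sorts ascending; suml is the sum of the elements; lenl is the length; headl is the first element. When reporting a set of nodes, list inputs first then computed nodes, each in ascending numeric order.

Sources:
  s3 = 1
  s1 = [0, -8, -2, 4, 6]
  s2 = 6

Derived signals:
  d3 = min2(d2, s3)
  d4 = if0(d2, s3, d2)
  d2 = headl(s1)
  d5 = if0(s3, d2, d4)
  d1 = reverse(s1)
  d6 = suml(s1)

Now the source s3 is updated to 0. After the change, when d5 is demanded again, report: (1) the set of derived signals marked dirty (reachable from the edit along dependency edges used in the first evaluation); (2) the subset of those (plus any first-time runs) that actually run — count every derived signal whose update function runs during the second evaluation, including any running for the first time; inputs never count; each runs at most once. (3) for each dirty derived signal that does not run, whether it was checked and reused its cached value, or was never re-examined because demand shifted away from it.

Dirty set: d4, d5.
Run set: d5 (1 run).
Left stale — demand moved off them: d4.
The important point: the flipped condition redirects demand; d4 is left stale, never re-checked.

Initial pass — values computed on the first demand:
  d2 = headl([0, -8, -2, 4, 6]) = 0
  d4 = if0(d2=0 -> then branch s3) = 1
  d5 = if0(s3=1 -> else branch d4) = 1

Second demand — change propagation:
  d4: dirty yet unreached — the second evaluation never asks for it.
  d5: re-runs because s3 1->0; new result 0.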